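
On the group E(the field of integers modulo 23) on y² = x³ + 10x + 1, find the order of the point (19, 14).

2P: tangent at (19, 14): λ = (3·19² + 10)/(2·14) ≡ 12/5. 5⁻¹ ≡ 14 (mod 23) since 5·14 = 70 ≡ 1, so λ ≡ 12·14 ≡ 7.
  x = λ² - 19 - 19 = 49 - 38 ≡ 11; y = λ·(19 - 11) - 14 ≡ 19. → (11, 19)
3P: (11, 19) + (19, 14). λ = (14 - 19)/(19 - 11) ≡ 18/8 mod 23. 8⁻¹ ≡ 3 (mod 23) since 8·3 = 24 ≡ 1, so λ ≡ 8.
  x = λ² - 11 - 19 = 64 - 30 ≡ 11; y = λ·(11 - 11) - 19 ≡ 4. → (11, 4)
4P: (11, 4) + (19, 14). λ = (14 - 4)/(19 - 11) ≡ 10/8 mod 23. 8⁻¹ ≡ 3 (mod 23), so λ ≡ 7.
  x = λ² - 11 - 19 = 49 - 30 ≡ 19; y = λ·(11 - 19) - 4 ≡ 9. → (19, 9)
5P: (19, 9) + (19, 14): same x and y₁ ≡ -y₂, so the sum is ∞.
5P = ∞, so the order is 5.

5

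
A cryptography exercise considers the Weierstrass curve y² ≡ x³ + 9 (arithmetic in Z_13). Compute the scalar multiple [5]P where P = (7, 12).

(11, 1)

Repeated addition: build up to 5P.
2P: tangent at (7, 12): λ = (3·7² + 0)/(2·12) ≡ 4/11. 11⁻¹ ≡ 6 (mod 13) since 11·6 = 66 ≡ 1, so λ ≡ 4·6 ≡ 11.
  x = λ² - 7 - 7 = 121 - 14 ≡ 3; y = λ·(7 - 3) - 12 ≡ 6. → (3, 6)
3P: (3, 6) + (7, 12). λ = (12 - 6)/(7 - 3) ≡ 6/4 mod 13. 4⁻¹ ≡ 10 (mod 13), so λ ≡ 8.
  x = λ² - 3 - 7 = 64 - 10 ≡ 2; y = λ·(3 - 2) - 6 ≡ 2. → (2, 2)
4P: (2, 2) + (7, 12). λ = (12 - 2)/(7 - 2) ≡ 10/5 mod 13. 5⁻¹ ≡ 8 (mod 13), so λ ≡ 2.
  x = λ² - 2 - 7 = 4 - 9 ≡ 8; y = λ·(2 - 8) - 2 ≡ 12. → (8, 12)
5P: (8, 12) + (7, 12). λ = (12 - 12)/(7 - 8) ≡ 0/12 mod 13. 12⁻¹ ≡ 12 (mod 13), so λ ≡ 0.
  x = λ² - 8 - 7 = 0 - 15 ≡ 11; y = λ·(8 - 11) - 12 ≡ 1. → (11, 1)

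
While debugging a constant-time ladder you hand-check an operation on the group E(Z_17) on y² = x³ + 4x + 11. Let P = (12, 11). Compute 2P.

(6, 9)

tangent at (12, 11): λ = (3·12² + 4)/(2·11) ≡ 11/5. 5⁻¹ ≡ 7 (mod 17) since 5·7 = 35 ≡ 1, so λ ≡ 11·7 ≡ 9.
  x = λ² - 12 - 12 = 81 - 24 ≡ 6; y = λ·(12 - 6) - 11 ≡ 9. → (6, 9)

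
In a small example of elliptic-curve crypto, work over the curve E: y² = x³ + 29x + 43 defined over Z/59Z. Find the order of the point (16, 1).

3

2P: tangent at (16, 1): λ = (3·16² + 29)/(2·1) ≡ 30/2. 2⁻¹ ≡ 30 (mod 59) since 2·30 = 60 ≡ 1, so λ ≡ 30·30 ≡ 15.
  x = λ² - 16 - 16 = 225 - 32 ≡ 16; y = λ·(16 - 16) - 1 ≡ 58. → (16, 58)
3P: (16, 58) + (16, 1): same x and y₁ ≡ -y₂, so the sum is ∞.
3P = ∞, so the order is 3.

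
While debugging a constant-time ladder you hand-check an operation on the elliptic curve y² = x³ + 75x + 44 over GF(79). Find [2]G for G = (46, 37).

tangent at (46, 37): λ = (3·46² + 75)/(2·37) ≡ 24/74. 74⁻¹ ≡ 63 (mod 79), so λ ≡ 24·63 ≡ 11.
  x = λ² - 46 - 46 = 121 - 92 ≡ 29; y = λ·(46 - 29) - 37 ≡ 71. → (29, 71)

(29, 71)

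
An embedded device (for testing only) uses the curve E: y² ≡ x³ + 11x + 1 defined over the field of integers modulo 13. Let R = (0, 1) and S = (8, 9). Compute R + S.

(0, 1) + (8, 9). λ = (9 - 1)/(8 - 0) ≡ 8/8 mod 13. 8⁻¹ ≡ 5 (mod 13), so λ ≡ 1.
  x = λ² - 0 - 8 = 1 - 8 ≡ 6; y = λ·(0 - 6) - 1 ≡ 6. → (6, 6)

(6, 6)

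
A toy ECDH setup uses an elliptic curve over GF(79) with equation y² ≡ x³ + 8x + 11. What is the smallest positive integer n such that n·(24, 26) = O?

2P: tangent at (24, 26): λ = (3·24² + 8)/(2·26) ≡ 77/52. 52⁻¹ ≡ 38 (mod 79), so λ ≡ 77·38 ≡ 3.
  x = λ² - 24 - 24 = 9 - 48 ≡ 40; y = λ·(24 - 40) - 26 ≡ 5. → (40, 5)
3P: (40, 5) + (24, 26). λ = (26 - 5)/(24 - 40) ≡ 21/63 mod 79. 63⁻¹ ≡ 74 (mod 79), so λ ≡ 53.
  x = λ² - 40 - 24 = 2809 - 64 ≡ 59; y = λ·(40 - 59) - 5 ≡ 15. → (59, 15)
4P: (59, 15) + (24, 26). λ = (26 - 15)/(24 - 59) ≡ 11/44 mod 79. 44⁻¹ ≡ 9 (mod 79), so λ ≡ 20.
  x = λ² - 59 - 24 = 400 - 83 ≡ 1; y = λ·(59 - 1) - 15 ≡ 39. → (1, 39)
5P: (1, 39) + (24, 26). λ = (26 - 39)/(24 - 1) ≡ 66/23 mod 79. 23⁻¹ ≡ 55 (mod 79), so λ ≡ 75.
  x = λ² - 1 - 24 = 5625 - 25 ≡ 70; y = λ·(1 - 70) - 39 ≡ 0. → (70, 0)
6P: (70, 0) + (24, 26). λ = (26 - 0)/(24 - 70) ≡ 26/33 mod 79. 33⁻¹ ≡ 12 (mod 79), so λ ≡ 75.
  x = λ² - 70 - 24 = 5625 - 94 ≡ 1; y = λ·(70 - 1) - 0 ≡ 40. → (1, 40)
7P: (1, 40) + (24, 26). λ = (26 - 40)/(24 - 1) ≡ 65/23 mod 79. 23⁻¹ ≡ 55 (mod 79), so λ ≡ 20.
  x = λ² - 1 - 24 = 400 - 25 ≡ 59; y = λ·(1 - 59) - 40 ≡ 64. → (59, 64)
8P: (59, 64) + (24, 26). λ = (26 - 64)/(24 - 59) ≡ 41/44 mod 79. 44⁻¹ ≡ 9 (mod 79), so λ ≡ 53.
  x = λ² - 59 - 24 = 2809 - 83 ≡ 40; y = λ·(59 - 40) - 64 ≡ 74. → (40, 74)
9P: (40, 74) + (24, 26). λ = (26 - 74)/(24 - 40) ≡ 31/63 mod 79. 63⁻¹ ≡ 74 (mod 79), so λ ≡ 3.
  x = λ² - 40 - 24 = 9 - 64 ≡ 24; y = λ·(40 - 24) - 74 ≡ 53. → (24, 53)
10P: (24, 53) + (24, 26): same x and y₁ ≡ -y₂, so the sum is O.
10P = O, so the order is 10.

10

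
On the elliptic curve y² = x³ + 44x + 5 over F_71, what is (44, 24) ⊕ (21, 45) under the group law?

(44, 24) + (21, 45). λ = (45 - 24)/(21 - 44) ≡ 21/48 mod 71. 48⁻¹ ≡ 37 (mod 71) since 48·37 = 1776 ≡ 1, so λ ≡ 67.
  x = λ² - 44 - 21 = 4489 - 65 ≡ 22; y = λ·(44 - 22) - 24 ≡ 30. → (22, 30)

(22, 30)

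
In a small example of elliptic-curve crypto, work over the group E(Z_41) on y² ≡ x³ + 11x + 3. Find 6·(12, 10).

(33, 31)

Write Q = (12, 10).
Repeated addition: build up to 6Q.
2Q: tangent at (12, 10): λ = (3·12² + 11)/(2·10) ≡ 33/20. 20⁻¹ ≡ 39 (mod 41) since 20·39 = 780 ≡ 1, so λ ≡ 33·39 ≡ 16.
  x = λ² - 12 - 12 = 256 - 24 ≡ 27; y = λ·(12 - 27) - 10 ≡ 37. → (27, 37)
3Q: (27, 37) + (12, 10). λ = (10 - 37)/(12 - 27) ≡ 14/26 mod 41. 26⁻¹ ≡ 30 (mod 41) since 26·30 = 780 ≡ 1, so λ ≡ 10.
  x = λ² - 27 - 12 = 100 - 39 ≡ 20; y = λ·(27 - 20) - 37 ≡ 33. → (20, 33)
4Q: (20, 33) + (12, 10). λ = (10 - 33)/(12 - 20) ≡ 18/33 mod 41. 33⁻¹ ≡ 5 (mod 41) since 33·5 = 165 ≡ 1, so λ ≡ 8.
  x = λ² - 20 - 12 = 64 - 32 ≡ 32; y = λ·(20 - 32) - 33 ≡ 35. → (32, 35)
5Q: (32, 35) + (12, 10). λ = (10 - 35)/(12 - 32) ≡ 16/21 mod 41. 21⁻¹ ≡ 2 (mod 41), so λ ≡ 32.
  x = λ² - 32 - 12 = 1024 - 44 ≡ 37; y = λ·(32 - 37) - 35 ≡ 10. → (37, 10)
6Q: (37, 10) + (12, 10). λ = (10 - 10)/(12 - 37) ≡ 0/16 mod 41. 16⁻¹ ≡ 18 (mod 41) since 16·18 = 288 ≡ 1, so λ ≡ 0.
  x = λ² - 37 - 12 = 0 - 49 ≡ 33; y = λ·(37 - 33) - 10 ≡ 31. → (33, 31)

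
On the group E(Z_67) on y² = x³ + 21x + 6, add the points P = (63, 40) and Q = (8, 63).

(63, 40) + (8, 63). λ = (63 - 40)/(8 - 63) ≡ 23/12 mod 67. 12⁻¹ ≡ 28 (mod 67) since 12·28 = 336 ≡ 1, so λ ≡ 41.
  x = λ² - 63 - 8 = 1681 - 71 ≡ 2; y = λ·(63 - 2) - 40 ≡ 49. → (2, 49)

(2, 49)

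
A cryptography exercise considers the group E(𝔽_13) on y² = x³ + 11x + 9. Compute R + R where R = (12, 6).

(3, 11)

tangent at (12, 6): λ = (3·12² + 11)/(2·6) ≡ 1/12. 12⁻¹ ≡ 12 (mod 13), so λ ≡ 1·12 ≡ 12.
  x = λ² - 12 - 12 = 144 - 24 ≡ 3; y = λ·(12 - 3) - 6 ≡ 11. → (3, 11)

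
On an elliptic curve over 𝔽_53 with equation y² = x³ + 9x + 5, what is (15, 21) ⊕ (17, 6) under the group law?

(15, 21) + (17, 6). λ = (6 - 21)/(17 - 15) ≡ 38/2 mod 53. 2⁻¹ ≡ 27 (mod 53), so λ ≡ 19.
  x = λ² - 15 - 17 = 361 - 32 ≡ 11; y = λ·(15 - 11) - 21 ≡ 2. → (11, 2)

(11, 2)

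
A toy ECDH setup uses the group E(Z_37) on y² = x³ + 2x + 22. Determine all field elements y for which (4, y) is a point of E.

none

x³ + 2x + 22 = 94 ≡ 20 (mod 37).
20 is a non-residue mod 37; no y exists.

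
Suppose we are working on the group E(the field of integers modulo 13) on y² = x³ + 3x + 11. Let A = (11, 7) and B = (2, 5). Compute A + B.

(11, 7) + (2, 5). λ = (5 - 7)/(2 - 11) ≡ 11/4 mod 13. 4⁻¹ ≡ 10 (mod 13), so λ ≡ 6.
  x = λ² - 11 - 2 = 36 - 13 ≡ 10; y = λ·(11 - 10) - 7 ≡ 12. → (10, 12)

(10, 12)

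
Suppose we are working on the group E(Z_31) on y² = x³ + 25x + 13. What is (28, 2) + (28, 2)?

(20, 9)

tangent at (28, 2): λ = (3·28² + 25)/(2·2) ≡ 21/4. 4⁻¹ ≡ 8 (mod 31), so λ ≡ 21·8 ≡ 13.
  x = λ² - 28 - 28 = 169 - 56 ≡ 20; y = λ·(28 - 20) - 2 ≡ 9. → (20, 9)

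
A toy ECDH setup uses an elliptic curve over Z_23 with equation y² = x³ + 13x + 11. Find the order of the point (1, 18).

2P: tangent at (1, 18): λ = (3·1² + 13)/(2·18) ≡ 16/13. 13⁻¹ ≡ 16 (mod 23), so λ ≡ 16·16 ≡ 3.
  x = λ² - 1 - 1 = 9 - 2 ≡ 7; y = λ·(1 - 7) - 18 ≡ 10. → (7, 10)
3P: (7, 10) + (1, 18). λ = (18 - 10)/(1 - 7) ≡ 8/17 mod 23. 17⁻¹ ≡ 19 (mod 23), so λ ≡ 14.
  x = λ² - 7 - 1 = 196 - 8 ≡ 4; y = λ·(7 - 4) - 10 ≡ 9. → (4, 9)
4P: (4, 9) + (1, 18). λ = (18 - 9)/(1 - 4) ≡ 9/20 mod 23. 20⁻¹ ≡ 15 (mod 23), so λ ≡ 20.
  x = λ² - 4 - 1 = 400 - 5 ≡ 4; y = λ·(4 - 4) - 9 ≡ 14. → (4, 14)
5P: (4, 14) + (1, 18). λ = (18 - 14)/(1 - 4) ≡ 4/20 mod 23. 20⁻¹ ≡ 15 (mod 23), so λ ≡ 14.
  x = λ² - 4 - 1 = 196 - 5 ≡ 7; y = λ·(4 - 7) - 14 ≡ 13. → (7, 13)
6P: (7, 13) + (1, 18). λ = (18 - 13)/(1 - 7) ≡ 5/17 mod 23. 17⁻¹ ≡ 19 (mod 23), so λ ≡ 3.
  x = λ² - 7 - 1 = 9 - 8 ≡ 1; y = λ·(7 - 1) - 13 ≡ 5. → (1, 5)
7P: (1, 5) + (1, 18): same x and y₁ ≡ -y₂, so the sum is O.
7P = O, so the order is 7.

7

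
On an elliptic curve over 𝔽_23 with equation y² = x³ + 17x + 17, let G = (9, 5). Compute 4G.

(20, 13)

Double-and-add on 4 = (100)₂. Start with G = (9, 5) for the leading 1-bit.
double: tangent at (9, 5): λ = (3·9² + 17)/(2·5) ≡ 7/10. 10⁻¹ ≡ 7 (mod 23), so λ ≡ 7·7 ≡ 3.
  x = λ² - 9 - 9 = 9 - 18 ≡ 14; y = λ·(9 - 14) - 5 ≡ 3. → (14, 3)
double: tangent at (14, 3): λ = (3·14² + 17)/(2·3) ≡ 7/6. 6⁻¹ ≡ 4 (mod 23) since 6·4 = 24 ≡ 1, so λ ≡ 7·4 ≡ 5.
  x = λ² - 14 - 14 = 25 - 28 ≡ 20; y = λ·(14 - 20) - 3 ≡ 13. → (20, 13)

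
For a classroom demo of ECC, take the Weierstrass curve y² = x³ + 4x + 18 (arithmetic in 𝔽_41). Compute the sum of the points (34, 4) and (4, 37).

(12, 21)

(34, 4) + (4, 37). λ = (37 - 4)/(4 - 34) ≡ 33/11 mod 41. 11⁻¹ ≡ 15 (mod 41), so λ ≡ 3.
  x = λ² - 34 - 4 = 9 - 38 ≡ 12; y = λ·(34 - 12) - 4 ≡ 21. → (12, 21)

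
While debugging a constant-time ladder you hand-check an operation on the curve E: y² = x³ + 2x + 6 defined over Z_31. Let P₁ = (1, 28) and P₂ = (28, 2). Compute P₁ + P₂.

(1, 28) + (28, 2). λ = (2 - 28)/(28 - 1) ≡ 5/27 mod 31. 27⁻¹ ≡ 23 (mod 31), so λ ≡ 22.
  x = λ² - 1 - 28 = 484 - 29 ≡ 21; y = λ·(1 - 21) - 28 ≡ 28. → (21, 28)

(21, 28)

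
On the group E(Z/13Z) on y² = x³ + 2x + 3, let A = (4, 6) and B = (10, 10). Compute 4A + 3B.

(7, 10)

First 4A:
Double-and-add on 4 = (100)₂. Start with A = (4, 6) for the leading 1-bit.
double: tangent at (4, 6): λ = (3·4² + 2)/(2·6) ≡ 11/12. 12⁻¹ ≡ 12 (mod 13), so λ ≡ 11·12 ≡ 2.
  x = λ² - 4 - 4 = 4 - 8 ≡ 9; y = λ·(4 - 9) - 6 ≡ 10. → (9, 10)
double: tangent at (9, 10): λ = (3·9² + 2)/(2·10) ≡ 11/7. 7⁻¹ ≡ 2 (mod 13), so λ ≡ 11·2 ≡ 9.
  x = λ² - 9 - 9 = 81 - 18 ≡ 11; y = λ·(9 - 11) - 10 ≡ 11. → (11, 11)
4A = (11, 11).
Next 3B:
Repeated addition: build up to 3B.
2B: tangent at (10, 10): λ = (3·10² + 2)/(2·10) ≡ 3/7. 7⁻¹ ≡ 2 (mod 13) since 7·2 = 14 ≡ 1, so λ ≡ 3·2 ≡ 6.
  x = λ² - 10 - 10 = 36 - 20 ≡ 3; y = λ·(10 - 3) - 10 ≡ 6. → (3, 6)
3B: (3, 6) + (10, 10). λ = (10 - 6)/(10 - 3) ≡ 4/7 mod 13. 7⁻¹ ≡ 2 (mod 13), so λ ≡ 8.
  x = λ² - 3 - 10 = 64 - 13 ≡ 12; y = λ·(3 - 12) - 6 ≡ 0. → (12, 0)
3B = (12, 0).
Finally 4A + 3B:
(11, 11) + (12, 0). λ = (0 - 11)/(12 - 11) ≡ 2/1 mod 13. 1⁻¹ ≡ 1 (mod 13), so λ ≡ 2.
  x = λ² - 11 - 12 = 4 - 23 ≡ 7; y = λ·(11 - 7) - 11 ≡ 10. → (7, 10)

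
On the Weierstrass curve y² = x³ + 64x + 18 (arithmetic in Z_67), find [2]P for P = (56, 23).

(26, 37)

tangent at (56, 23): λ = (3·56² + 64)/(2·23) ≡ 25/46. 46⁻¹ ≡ 51 (mod 67), so λ ≡ 25·51 ≡ 2.
  x = λ² - 56 - 56 = 4 - 112 ≡ 26; y = λ·(56 - 26) - 23 ≡ 37. → (26, 37)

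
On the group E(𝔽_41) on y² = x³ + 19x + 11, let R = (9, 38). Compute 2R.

tangent at (9, 38): λ = (3·9² + 19)/(2·38) ≡ 16/35. 35⁻¹ ≡ 34 (mod 41) since 35·34 = 1190 ≡ 1, so λ ≡ 16·34 ≡ 11.
  x = λ² - 9 - 9 = 121 - 18 ≡ 21; y = λ·(9 - 21) - 38 ≡ 35. → (21, 35)

(21, 35)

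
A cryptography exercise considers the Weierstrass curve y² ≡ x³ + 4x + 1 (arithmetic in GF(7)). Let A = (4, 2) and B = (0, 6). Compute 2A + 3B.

First 2A:
Repeated addition: build up to 2A.
2A: tangent at (4, 2): λ = (3·4² + 4)/(2·2) ≡ 3/4. 4⁻¹ ≡ 2 (mod 7) since 4·2 = 8 ≡ 1, so λ ≡ 3·2 ≡ 6.
  x = λ² - 4 - 4 = 36 - 8 ≡ 0; y = λ·(4 - 0) - 2 ≡ 1. → (0, 1)
2A = (0, 1).
Next 3B:
Repeated addition: build up to 3B.
2B: tangent at (0, 6): λ = (3·0² + 4)/(2·6) ≡ 4/5. 5⁻¹ ≡ 3 (mod 7), so λ ≡ 4·3 ≡ 5.
  x = λ² - 0 - 0 = 25 - 0 ≡ 4; y = λ·(0 - 4) - 6 ≡ 2. → (4, 2)
3B: (4, 2) + (0, 6). λ = (6 - 2)/(0 - 4) ≡ 4/3 mod 7. 3⁻¹ ≡ 5 (mod 7), so λ ≡ 6.
  x = λ² - 4 - 0 = 36 - 4 ≡ 4; y = λ·(4 - 4) - 2 ≡ 5. → (4, 5)
3B = (4, 5).
Finally 2A + 3B:
(0, 1) + (4, 5). λ = (5 - 1)/(4 - 0) ≡ 4/4 mod 7. 4⁻¹ ≡ 2 (mod 7), so λ ≡ 1.
  x = λ² - 0 - 4 = 1 - 4 ≡ 4; y = λ·(0 - 4) - 1 ≡ 2. → (4, 2)

(4, 2)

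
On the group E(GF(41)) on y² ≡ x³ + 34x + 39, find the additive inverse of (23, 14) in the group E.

-(23, 14) = (23, -14 mod 41) = (23, 27).

(23, 27)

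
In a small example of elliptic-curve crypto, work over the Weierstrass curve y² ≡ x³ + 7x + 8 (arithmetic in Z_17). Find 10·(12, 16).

Write P = (12, 16).
Double-and-add on 10 = (1010)₂. Start with P = (12, 16) for the leading 1-bit.
double: tangent at (12, 16): λ = (3·12² + 7)/(2·16) ≡ 14/15. 15⁻¹ ≡ 8 (mod 17) since 15·8 = 120 ≡ 1, so λ ≡ 14·8 ≡ 10.
  x = λ² - 12 - 12 = 100 - 24 ≡ 8; y = λ·(12 - 8) - 16 ≡ 7. → (8, 7)
double: tangent at (8, 7): λ = (3·8² + 7)/(2·7) ≡ 12/14. 14⁻¹ ≡ 11 (mod 17) since 14·11 = 154 ≡ 1, so λ ≡ 12·11 ≡ 13.
  x = λ² - 8 - 8 = 169 - 16 ≡ 0; y = λ·(8 - 0) - 7 ≡ 12. → (0, 12)
add P: (0, 12) + (12, 16). λ = (16 - 12)/(12 - 0) ≡ 4/12 mod 17. 12⁻¹ ≡ 10 (mod 17), so λ ≡ 6.
  x = λ² - 0 - 12 = 36 - 12 ≡ 7; y = λ·(0 - 7) - 12 ≡ 14. → (7, 14)
double: tangent at (7, 14): λ = (3·7² + 7)/(2·14) ≡ 1/11. 11⁻¹ ≡ 14 (mod 17), so λ ≡ 1·14 ≡ 14.
  x = λ² - 7 - 7 = 196 - 14 ≡ 12; y = λ·(7 - 12) - 14 ≡ 1. → (12, 1)

(12, 1)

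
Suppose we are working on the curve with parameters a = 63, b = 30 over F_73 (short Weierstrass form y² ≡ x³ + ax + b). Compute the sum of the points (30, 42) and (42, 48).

(56, 18)

(30, 42) + (42, 48). λ = (48 - 42)/(42 - 30) ≡ 6/12 mod 73. 12⁻¹ ≡ 67 (mod 73), so λ ≡ 37.
  x = λ² - 30 - 42 = 1369 - 72 ≡ 56; y = λ·(30 - 56) - 42 ≡ 18. → (56, 18)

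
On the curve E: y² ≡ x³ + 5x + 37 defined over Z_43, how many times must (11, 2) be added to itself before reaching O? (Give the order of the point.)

2P: tangent at (11, 2): λ = (3·11² + 5)/(2·2) ≡ 24/4. 4⁻¹ ≡ 11 (mod 43), so λ ≡ 24·11 ≡ 6.
  x = λ² - 11 - 11 = 36 - 22 ≡ 14; y = λ·(11 - 14) - 2 ≡ 23. → (14, 23)
3P: (14, 23) + (11, 2). λ = (2 - 23)/(11 - 14) ≡ 22/40 mod 43. 40⁻¹ ≡ 14 (mod 43), so λ ≡ 7.
  x = λ² - 14 - 11 = 49 - 25 ≡ 24; y = λ·(14 - 24) - 23 ≡ 36. → (24, 36)
4P: (24, 36) + (11, 2). λ = (2 - 36)/(11 - 24) ≡ 9/30 mod 43. 30⁻¹ ≡ 33 (mod 43), so λ ≡ 39.
  x = λ² - 24 - 11 = 1521 - 35 ≡ 24; y = λ·(24 - 24) - 36 ≡ 7. → (24, 7)
5P: (24, 7) + (11, 2). λ = (2 - 7)/(11 - 24) ≡ 38/30 mod 43. 30⁻¹ ≡ 33 (mod 43), so λ ≡ 7.
  x = λ² - 24 - 11 = 49 - 35 ≡ 14; y = λ·(24 - 14) - 7 ≡ 20. → (14, 20)
6P: (14, 20) + (11, 2). λ = (2 - 20)/(11 - 14) ≡ 25/40 mod 43. 40⁻¹ ≡ 14 (mod 43) since 40·14 = 560 ≡ 1, so λ ≡ 6.
  x = λ² - 14 - 11 = 36 - 25 ≡ 11; y = λ·(14 - 11) - 20 ≡ 41. → (11, 41)
7P: (11, 41) + (11, 2): same x and y₁ ≡ -y₂, so the sum is O.
7P = O, so the order is 7.

7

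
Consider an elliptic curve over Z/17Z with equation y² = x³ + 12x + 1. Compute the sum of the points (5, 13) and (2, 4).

(5, 13) + (2, 4). λ = (4 - 13)/(2 - 5) ≡ 8/14 mod 17. 14⁻¹ ≡ 11 (mod 17) since 14·11 = 154 ≡ 1, so λ ≡ 3.
  x = λ² - 5 - 2 = 9 - 7 ≡ 2; y = λ·(5 - 2) - 13 ≡ 13. → (2, 13)

(2, 13)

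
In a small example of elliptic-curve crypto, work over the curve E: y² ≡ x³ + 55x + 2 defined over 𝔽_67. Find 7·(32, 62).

Write P = (32, 62).
Double-and-add on 7 = (111)₂. Start with P = (32, 62) for the leading 1-bit.
double: tangent at (32, 62): λ = (3·32² + 55)/(2·62) ≡ 45/57. 57⁻¹ ≡ 20 (mod 67) since 57·20 = 1140 ≡ 1, so λ ≡ 45·20 ≡ 29.
  x = λ² - 32 - 32 = 841 - 64 ≡ 40; y = λ·(32 - 40) - 62 ≡ 41. → (40, 41)
add P: (40, 41) + (32, 62). λ = (62 - 41)/(32 - 40) ≡ 21/59 mod 67. 59⁻¹ ≡ 25 (mod 67), so λ ≡ 56.
  x = λ² - 40 - 32 = 3136 - 72 ≡ 49; y = λ·(40 - 49) - 41 ≡ 58. → (49, 58)
double: tangent at (49, 58): λ = (3·49² + 55)/(2·58) ≡ 22/49. 49⁻¹ ≡ 26 (mod 67), so λ ≡ 22·26 ≡ 36.
  x = λ² - 49 - 49 = 1296 - 98 ≡ 59; y = λ·(49 - 59) - 58 ≡ 51. → (59, 51)
add P: (59, 51) + (32, 62). λ = (62 - 51)/(32 - 59) ≡ 11/40 mod 67. 40⁻¹ ≡ 62 (mod 67) since 40·62 = 2480 ≡ 1, so λ ≡ 12.
  x = λ² - 59 - 32 = 144 - 91 ≡ 53; y = λ·(59 - 53) - 51 ≡ 21. → (53, 21)

(53, 21)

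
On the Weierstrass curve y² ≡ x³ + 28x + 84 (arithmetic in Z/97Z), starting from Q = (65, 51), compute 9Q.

(4, 39)

Repeated addition: build up to 9Q.
2Q: tangent at (65, 51): λ = (3·65² + 28)/(2·51) ≡ 93/5. 5⁻¹ ≡ 39 (mod 97) since 5·39 = 195 ≡ 1, so λ ≡ 93·39 ≡ 38.
  x = λ² - 65 - 65 = 1444 - 130 ≡ 53; y = λ·(65 - 53) - 51 ≡ 17. → (53, 17)
3Q: (53, 17) + (65, 51). λ = (51 - 17)/(65 - 53) ≡ 34/12 mod 97. 12⁻¹ ≡ 89 (mod 97) since 12·89 = 1068 ≡ 1, so λ ≡ 19.
  x = λ² - 53 - 65 = 361 - 118 ≡ 49; y = λ·(53 - 49) - 17 ≡ 59. → (49, 59)
4Q: (49, 59) + (65, 51). λ = (51 - 59)/(65 - 49) ≡ 89/16 mod 97. 16⁻¹ ≡ 91 (mod 97), so λ ≡ 48.
  x = λ² - 49 - 65 = 2304 - 114 ≡ 56; y = λ·(49 - 56) - 59 ≡ 90. → (56, 90)
5Q: (56, 90) + (65, 51). λ = (51 - 90)/(65 - 56) ≡ 58/9 mod 97. 9⁻¹ ≡ 54 (mod 97) since 9·54 = 486 ≡ 1, so λ ≡ 28.
  x = λ² - 56 - 65 = 784 - 121 ≡ 81; y = λ·(56 - 81) - 90 ≡ 83. → (81, 83)
6Q: (81, 83) + (65, 51). λ = (51 - 83)/(65 - 81) ≡ 65/81 mod 97. 81⁻¹ ≡ 6 (mod 97) since 81·6 = 486 ≡ 1, so λ ≡ 2.
  x = λ² - 81 - 65 = 4 - 146 ≡ 52; y = λ·(81 - 52) - 83 ≡ 72. → (52, 72)
7Q: (52, 72) + (65, 51). λ = (51 - 72)/(65 - 52) ≡ 76/13 mod 97. 13⁻¹ ≡ 15 (mod 97), so λ ≡ 73.
  x = λ² - 52 - 65 = 5329 - 117 ≡ 71; y = λ·(52 - 71) - 72 ≡ 93. → (71, 93)
8Q: (71, 93) + (65, 51). λ = (51 - 93)/(65 - 71) ≡ 55/91 mod 97. 91⁻¹ ≡ 16 (mod 97), so λ ≡ 7.
  x = λ² - 71 - 65 = 49 - 136 ≡ 10; y = λ·(71 - 10) - 93 ≡ 43. → (10, 43)
9Q: (10, 43) + (65, 51). λ = (51 - 43)/(65 - 10) ≡ 8/55 mod 97. 55⁻¹ ≡ 30 (mod 97), so λ ≡ 46.
  x = λ² - 10 - 65 = 2116 - 75 ≡ 4; y = λ·(10 - 4) - 43 ≡ 39. → (4, 39)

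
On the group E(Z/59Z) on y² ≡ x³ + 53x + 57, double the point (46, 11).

(42, 5)

tangent at (46, 11): λ = (3·46² + 53)/(2·11) ≡ 29/22. 22⁻¹ ≡ 51 (mod 59), so λ ≡ 29·51 ≡ 4.
  x = λ² - 46 - 46 = 16 - 92 ≡ 42; y = λ·(46 - 42) - 11 ≡ 5. → (42, 5)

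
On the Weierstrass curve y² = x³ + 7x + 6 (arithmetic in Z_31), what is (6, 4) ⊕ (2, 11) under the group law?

(28, 19)

(6, 4) + (2, 11). λ = (11 - 4)/(2 - 6) ≡ 7/27 mod 31. 27⁻¹ ≡ 23 (mod 31) since 27·23 = 621 ≡ 1, so λ ≡ 6.
  x = λ² - 6 - 2 = 36 - 8 ≡ 28; y = λ·(6 - 28) - 4 ≡ 19. → (28, 19)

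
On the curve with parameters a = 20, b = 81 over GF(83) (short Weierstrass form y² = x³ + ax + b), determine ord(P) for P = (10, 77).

6

2P: tangent at (10, 77): λ = (3·10² + 20)/(2·77) ≡ 71/71. 71⁻¹ ≡ 76 (mod 83), so λ ≡ 71·76 ≡ 1.
  x = λ² - 10 - 10 = 1 - 20 ≡ 64; y = λ·(10 - 64) - 77 ≡ 35. → (64, 35)
3P: (64, 35) + (10, 77). λ = (77 - 35)/(10 - 64) ≡ 42/29 mod 83. 29⁻¹ ≡ 63 (mod 83), so λ ≡ 73.
  x = λ² - 64 - 10 = 5329 - 74 ≡ 26; y = λ·(64 - 26) - 35 ≡ 0. → (26, 0)
4P: (26, 0) + (10, 77). λ = (77 - 0)/(10 - 26) ≡ 77/67 mod 83. 67⁻¹ ≡ 57 (mod 83) since 67·57 = 3819 ≡ 1, so λ ≡ 73.
  x = λ² - 26 - 10 = 5329 - 36 ≡ 64; y = λ·(26 - 64) - 0 ≡ 48. → (64, 48)
5P: (64, 48) + (10, 77). λ = (77 - 48)/(10 - 64) ≡ 29/29 mod 83. 29⁻¹ ≡ 63 (mod 83) since 29·63 = 1827 ≡ 1, so λ ≡ 1.
  x = λ² - 64 - 10 = 1 - 74 ≡ 10; y = λ·(64 - 10) - 48 ≡ 6. → (10, 6)
6P: (10, 6) + (10, 77): same x and y₁ ≡ -y₂, so the sum is O.
6P = O, so the order is 6.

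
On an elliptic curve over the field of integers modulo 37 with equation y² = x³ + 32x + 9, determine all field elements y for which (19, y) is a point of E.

x³ + 32x + 9 = 7476 ≡ 2 (mod 37).
2 is a non-residue mod 37; no y exists.

none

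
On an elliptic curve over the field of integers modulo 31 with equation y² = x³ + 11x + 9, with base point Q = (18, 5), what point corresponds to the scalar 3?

(3, 10)

Repeated addition: build up to 3Q.
2Q: tangent at (18, 5): λ = (3·18² + 11)/(2·5) ≡ 22/10. 10⁻¹ ≡ 28 (mod 31), so λ ≡ 22·28 ≡ 27.
  x = λ² - 18 - 18 = 729 - 36 ≡ 11; y = λ·(18 - 11) - 5 ≡ 29. → (11, 29)
3Q: (11, 29) + (18, 5). λ = (5 - 29)/(18 - 11) ≡ 7/7 mod 31. 7⁻¹ ≡ 9 (mod 31), so λ ≡ 1.
  x = λ² - 11 - 18 = 1 - 29 ≡ 3; y = λ·(11 - 3) - 29 ≡ 10. → (3, 10)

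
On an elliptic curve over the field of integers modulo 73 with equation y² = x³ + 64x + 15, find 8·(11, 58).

(10, 7)

Write Q = (11, 58).
Repeated addition: build up to 8Q.
2Q: tangent at (11, 58): λ = (3·11² + 64)/(2·58) ≡ 62/43. 43⁻¹ ≡ 17 (mod 73), so λ ≡ 62·17 ≡ 32.
  x = λ² - 11 - 11 = 1024 - 22 ≡ 53; y = λ·(11 - 53) - 58 ≡ 58. → (53, 58)
3Q: (53, 58) + (11, 58). λ = (58 - 58)/(11 - 53) ≡ 0/31 mod 73. 31⁻¹ ≡ 33 (mod 73), so λ ≡ 0.
  x = λ² - 53 - 11 = 0 - 64 ≡ 9; y = λ·(53 - 9) - 58 ≡ 15. → (9, 15)
4Q: (9, 15) + (11, 58). λ = (58 - 15)/(11 - 9) ≡ 43/2 mod 73. 2⁻¹ ≡ 37 (mod 73), so λ ≡ 58.
  x = λ² - 9 - 11 = 3364 - 20 ≡ 59; y = λ·(9 - 59) - 15 ≡ 5. → (59, 5)
5Q: (59, 5) + (11, 58). λ = (58 - 5)/(11 - 59) ≡ 53/25 mod 73. 25⁻¹ ≡ 38 (mod 73), so λ ≡ 43.
  x = λ² - 59 - 11 = 1849 - 70 ≡ 27; y = λ·(59 - 27) - 5 ≡ 57. → (27, 57)
6Q: (27, 57) + (11, 58). λ = (58 - 57)/(11 - 27) ≡ 1/57 mod 73. 57⁻¹ ≡ 41 (mod 73), so λ ≡ 41.
  x = λ² - 27 - 11 = 1681 - 38 ≡ 37; y = λ·(27 - 37) - 57 ≡ 44. → (37, 44)
7Q: (37, 44) + (11, 58). λ = (58 - 44)/(11 - 37) ≡ 14/47 mod 73. 47⁻¹ ≡ 14 (mod 73), so λ ≡ 50.
  x = λ² - 37 - 11 = 2500 - 48 ≡ 43; y = λ·(37 - 43) - 44 ≡ 21. → (43, 21)
8Q: (43, 21) + (11, 58). λ = (58 - 21)/(11 - 43) ≡ 37/41 mod 73. 41⁻¹ ≡ 57 (mod 73), so λ ≡ 65.
  x = λ² - 43 - 11 = 4225 - 54 ≡ 10; y = λ·(43 - 10) - 21 ≡ 7. → (10, 7)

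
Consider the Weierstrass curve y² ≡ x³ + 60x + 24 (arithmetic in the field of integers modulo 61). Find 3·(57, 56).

Write Q = (57, 56).
Repeated addition: build up to 3Q.
2Q: tangent at (57, 56): λ = (3·57² + 60)/(2·56) ≡ 47/51. 51⁻¹ ≡ 6 (mod 61) since 51·6 = 306 ≡ 1, so λ ≡ 47·6 ≡ 38.
  x = λ² - 57 - 57 = 1444 - 114 ≡ 49; y = λ·(57 - 49) - 56 ≡ 4. → (49, 4)
3Q: (49, 4) + (57, 56). λ = (56 - 4)/(57 - 49) ≡ 52/8 mod 61. 8⁻¹ ≡ 23 (mod 61) since 8·23 = 184 ≡ 1, so λ ≡ 37.
  x = λ² - 49 - 57 = 1369 - 106 ≡ 43; y = λ·(49 - 43) - 4 ≡ 35. → (43, 35)

(43, 35)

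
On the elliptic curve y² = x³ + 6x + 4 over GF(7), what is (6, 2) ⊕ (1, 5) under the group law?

(4, 1)

(6, 2) + (1, 5). λ = (5 - 2)/(1 - 6) ≡ 3/2 mod 7. 2⁻¹ ≡ 4 (mod 7), so λ ≡ 5.
  x = λ² - 6 - 1 = 25 - 7 ≡ 4; y = λ·(6 - 4) - 2 ≡ 1. → (4, 1)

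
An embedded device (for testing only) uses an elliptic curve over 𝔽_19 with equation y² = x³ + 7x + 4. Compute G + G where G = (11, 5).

(17, 1)

tangent at (11, 5): λ = (3·11² + 7)/(2·5) ≡ 9/10. 10⁻¹ ≡ 2 (mod 19), so λ ≡ 9·2 ≡ 18.
  x = λ² - 11 - 11 = 324 - 22 ≡ 17; y = λ·(11 - 17) - 5 ≡ 1. → (17, 1)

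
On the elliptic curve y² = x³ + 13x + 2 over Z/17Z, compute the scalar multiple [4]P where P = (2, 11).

(1, 13)

Double-and-add on 4 = (100)₂. Start with P = (2, 11) for the leading 1-bit.
double: tangent at (2, 11): λ = (3·2² + 13)/(2·11) ≡ 8/5. 5⁻¹ ≡ 7 (mod 17), so λ ≡ 8·7 ≡ 5.
  x = λ² - 2 - 2 = 25 - 4 ≡ 4; y = λ·(2 - 4) - 11 ≡ 13. → (4, 13)
double: tangent at (4, 13): λ = (3·4² + 13)/(2·13) ≡ 10/9. 9⁻¹ ≡ 2 (mod 17), so λ ≡ 10·2 ≡ 3.
  x = λ² - 4 - 4 = 9 - 8 ≡ 1; y = λ·(4 - 1) - 13 ≡ 13. → (1, 13)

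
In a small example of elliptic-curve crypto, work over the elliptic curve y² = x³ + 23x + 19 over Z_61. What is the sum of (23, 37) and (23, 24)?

O

The two points share x = 23 and their y-coordinates satisfy 37 + 24 ≡ 0 (mod 61), so they are inverses. Their sum is 𝒪.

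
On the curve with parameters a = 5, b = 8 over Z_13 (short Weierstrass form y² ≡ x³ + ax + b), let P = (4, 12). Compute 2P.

tangent at (4, 12): λ = (3·4² + 5)/(2·12) ≡ 1/11. 11⁻¹ ≡ 6 (mod 13) since 11·6 = 66 ≡ 1, so λ ≡ 1·6 ≡ 6.
  x = λ² - 4 - 4 = 36 - 8 ≡ 2; y = λ·(4 - 2) - 12 ≡ 0. → (2, 0)

(2, 0)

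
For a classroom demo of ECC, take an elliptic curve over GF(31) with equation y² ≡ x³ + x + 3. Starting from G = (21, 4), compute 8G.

(30, 30)

Repeated addition: build up to 8G.
2G: tangent at (21, 4): λ = (3·21² + 1)/(2·4) ≡ 22/8. 8⁻¹ ≡ 4 (mod 31), so λ ≡ 22·4 ≡ 26.
  x = λ² - 21 - 21 = 676 - 42 ≡ 14; y = λ·(21 - 14) - 4 ≡ 23. → (14, 23)
3G: (14, 23) + (21, 4). λ = (4 - 23)/(21 - 14) ≡ 12/7 mod 31. 7⁻¹ ≡ 9 (mod 31) since 7·9 = 63 ≡ 1, so λ ≡ 15.
  x = λ² - 14 - 21 = 225 - 35 ≡ 4; y = λ·(14 - 4) - 23 ≡ 3. → (4, 3)
4G: (4, 3) + (21, 4). λ = (4 - 3)/(21 - 4) ≡ 1/17 mod 31. 17⁻¹ ≡ 11 (mod 31) since 17·11 = 187 ≡ 1, so λ ≡ 11.
  x = λ² - 4 - 21 = 121 - 25 ≡ 3; y = λ·(4 - 3) - 3 ≡ 8. → (3, 8)
5G: (3, 8) + (21, 4). λ = (4 - 8)/(21 - 3) ≡ 27/18 mod 31. 18⁻¹ ≡ 19 (mod 31), so λ ≡ 17.
  x = λ² - 3 - 21 = 289 - 24 ≡ 17; y = λ·(3 - 17) - 8 ≡ 2. → (17, 2)
6G: (17, 2) + (21, 4). λ = (4 - 2)/(21 - 17) ≡ 2/4 mod 31. 4⁻¹ ≡ 8 (mod 31), so λ ≡ 16.
  x = λ² - 17 - 21 = 256 - 38 ≡ 1; y = λ·(17 - 1) - 2 ≡ 6. → (1, 6)
7G: (1, 6) + (21, 4). λ = (4 - 6)/(21 - 1) ≡ 29/20 mod 31. 20⁻¹ ≡ 14 (mod 31), so λ ≡ 3.
  x = λ² - 1 - 21 = 9 - 22 ≡ 18; y = λ·(1 - 18) - 6 ≡ 5. → (18, 5)
8G: (18, 5) + (21, 4). λ = (4 - 5)/(21 - 18) ≡ 30/3 mod 31. 3⁻¹ ≡ 21 (mod 31) since 3·21 = 63 ≡ 1, so λ ≡ 10.
  x = λ² - 18 - 21 = 100 - 39 ≡ 30; y = λ·(18 - 30) - 5 ≡ 30. → (30, 30)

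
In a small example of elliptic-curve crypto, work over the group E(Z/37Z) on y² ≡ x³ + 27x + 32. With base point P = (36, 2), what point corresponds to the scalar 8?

Double-and-add on 8 = (1000)₂. Start with P = (36, 2) for the leading 1-bit.
double: tangent at (36, 2): λ = (3·36² + 27)/(2·2) ≡ 30/4. 4⁻¹ ≡ 28 (mod 37), so λ ≡ 30·28 ≡ 26.
  x = λ² - 36 - 36 = 676 - 72 ≡ 12; y = λ·(36 - 12) - 2 ≡ 30. → (12, 30)
double: tangent at (12, 30): λ = (3·12² + 27)/(2·30) ≡ 15/23. 23⁻¹ ≡ 29 (mod 37), so λ ≡ 15·29 ≡ 28.
  x = λ² - 12 - 12 = 784 - 24 ≡ 20; y = λ·(12 - 20) - 30 ≡ 5. → (20, 5)
double: tangent at (20, 5): λ = (3·20² + 27)/(2·5) ≡ 6/10. 10⁻¹ ≡ 26 (mod 37), so λ ≡ 6·26 ≡ 8.
  x = λ² - 20 - 20 = 64 - 40 ≡ 24; y = λ·(20 - 24) - 5 ≡ 0. → (24, 0)

(24, 0)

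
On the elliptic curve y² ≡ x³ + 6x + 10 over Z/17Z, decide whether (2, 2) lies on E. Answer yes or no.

y² = 2² ≡ 4; x³ + 6x + 10 = 30 ≡ 13 (mod 17). 4 ≠ 13.

no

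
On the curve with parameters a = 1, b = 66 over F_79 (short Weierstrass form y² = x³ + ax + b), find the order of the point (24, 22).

2P: tangent at (24, 22): λ = (3·24² + 1)/(2·22) ≡ 70/44. 44⁻¹ ≡ 9 (mod 79) since 44·9 = 396 ≡ 1, so λ ≡ 70·9 ≡ 77.
  x = λ² - 24 - 24 = 5929 - 48 ≡ 35; y = λ·(24 - 35) - 22 ≡ 0. → (35, 0)
3P: (35, 0) + (24, 22). λ = (22 - 0)/(24 - 35) ≡ 22/68 mod 79. 68⁻¹ ≡ 43 (mod 79), so λ ≡ 77.
  x = λ² - 35 - 24 = 5929 - 59 ≡ 24; y = λ·(35 - 24) - 0 ≡ 57. → (24, 57)
4P: (24, 57) + (24, 22): same x and y₁ ≡ -y₂, so the sum is O.
4P = O, so the order is 4.

4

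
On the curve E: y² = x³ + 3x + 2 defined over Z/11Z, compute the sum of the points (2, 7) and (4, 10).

(2, 7) + (4, 10). λ = (10 - 7)/(4 - 2) ≡ 3/2 mod 11. 2⁻¹ ≡ 6 (mod 11), so λ ≡ 7.
  x = λ² - 2 - 4 = 49 - 6 ≡ 10; y = λ·(2 - 10) - 7 ≡ 3. → (10, 3)

(10, 3)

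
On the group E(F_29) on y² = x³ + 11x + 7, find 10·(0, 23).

Write Q = (0, 23).
Repeated addition: build up to 10Q.
2Q: tangent at (0, 23): λ = (3·0² + 11)/(2·23) ≡ 11/17. 17⁻¹ ≡ 12 (mod 29), so λ ≡ 11·12 ≡ 16.
  x = λ² - 0 - 0 = 256 - 0 ≡ 24; y = λ·(0 - 24) - 23 ≡ 28. → (24, 28)
3Q: (24, 28) + (0, 23). λ = (23 - 28)/(0 - 24) ≡ 24/5 mod 29. 5⁻¹ ≡ 6 (mod 29), so λ ≡ 28.
  x = λ² - 24 - 0 = 784 - 24 ≡ 6; y = λ·(24 - 6) - 28 ≡ 12. → (6, 12)
4Q: (6, 12) + (0, 23). λ = (23 - 12)/(0 - 6) ≡ 11/23 mod 29. 23⁻¹ ≡ 24 (mod 29), so λ ≡ 3.
  x = λ² - 6 - 0 = 9 - 6 ≡ 3; y = λ·(6 - 3) - 12 ≡ 26. → (3, 26)
5Q: (3, 26) + (0, 23). λ = (23 - 26)/(0 - 3) ≡ 26/26 mod 29. 26⁻¹ ≡ 19 (mod 29), so λ ≡ 1.
  x = λ² - 3 - 0 = 1 - 3 ≡ 27; y = λ·(3 - 27) - 26 ≡ 8. → (27, 8)
6Q: (27, 8) + (0, 23). λ = (23 - 8)/(0 - 27) ≡ 15/2 mod 29. 2⁻¹ ≡ 15 (mod 29), so λ ≡ 22.
  x = λ² - 27 - 0 = 484 - 27 ≡ 22; y = λ·(27 - 22) - 8 ≡ 15. → (22, 15)
7Q: (22, 15) + (0, 23). λ = (23 - 15)/(0 - 22) ≡ 8/7 mod 29. 7⁻¹ ≡ 25 (mod 29), so λ ≡ 26.
  x = λ² - 22 - 0 = 676 - 22 ≡ 16; y = λ·(22 - 16) - 15 ≡ 25. → (16, 25)
8Q: (16, 25) + (0, 23). λ = (23 - 25)/(0 - 16) ≡ 27/13 mod 29. 13⁻¹ ≡ 9 (mod 29) since 13·9 = 117 ≡ 1, so λ ≡ 11.
  x = λ² - 16 - 0 = 121 - 16 ≡ 18; y = λ·(16 - 18) - 25 ≡ 11. → (18, 11)
9Q: (18, 11) + (0, 23). λ = (23 - 11)/(0 - 18) ≡ 12/11 mod 29. 11⁻¹ ≡ 8 (mod 29), so λ ≡ 9.
  x = λ² - 18 - 0 = 81 - 18 ≡ 5; y = λ·(18 - 5) - 11 ≡ 19. → (5, 19)
10Q: (5, 19) + (0, 23). λ = (23 - 19)/(0 - 5) ≡ 4/24 mod 29. 24⁻¹ ≡ 23 (mod 29), so λ ≡ 5.
  x = λ² - 5 - 0 = 25 - 5 ≡ 20; y = λ·(5 - 20) - 19 ≡ 22. → (20, 22)

(20, 22)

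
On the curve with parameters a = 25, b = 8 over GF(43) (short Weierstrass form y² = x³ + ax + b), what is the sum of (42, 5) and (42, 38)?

O

The two points share x = 42 and their y-coordinates satisfy 5 + 38 ≡ 0 (mod 43), so they are inverses. Their sum is ∞.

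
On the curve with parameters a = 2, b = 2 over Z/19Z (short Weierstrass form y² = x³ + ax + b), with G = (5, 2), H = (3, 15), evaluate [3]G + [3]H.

(15, 14)

First 3G:
Repeated addition: build up to 3G.
2G: tangent at (5, 2): λ = (3·5² + 2)/(2·2) ≡ 1/4. 4⁻¹ ≡ 5 (mod 19) since 4·5 = 20 ≡ 1, so λ ≡ 1·5 ≡ 5.
  x = λ² - 5 - 5 = 25 - 10 ≡ 15; y = λ·(5 - 15) - 2 ≡ 5. → (15, 5)
3G: (15, 5) + (5, 2). λ = (2 - 5)/(5 - 15) ≡ 16/9 mod 19. 9⁻¹ ≡ 17 (mod 19), so λ ≡ 6.
  x = λ² - 15 - 5 = 36 - 20 ≡ 16; y = λ·(15 - 16) - 5 ≡ 8. → (16, 8)
3G = (16, 8).
Next 3H:
Repeated addition: build up to 3H.
2H: tangent at (3, 15): λ = (3·3² + 2)/(2·15) ≡ 10/11. 11⁻¹ ≡ 7 (mod 19), so λ ≡ 10·7 ≡ 13.
  x = λ² - 3 - 3 = 169 - 6 ≡ 11; y = λ·(3 - 11) - 15 ≡ 14. → (11, 14)
3H: (11, 14) + (3, 15). λ = (15 - 14)/(3 - 11) ≡ 1/11 mod 19. 11⁻¹ ≡ 7 (mod 19), so λ ≡ 7.
  x = λ² - 11 - 3 = 49 - 14 ≡ 16; y = λ·(11 - 16) - 14 ≡ 8. → (16, 8)
3H = (16, 8).
Finally 3G + 3H:
tangent at (16, 8): λ = (3·16² + 2)/(2·8) ≡ 10/16. 16⁻¹ ≡ 6 (mod 19), so λ ≡ 10·6 ≡ 3.
  x = λ² - 16 - 16 = 9 - 32 ≡ 15; y = λ·(16 - 15) - 8 ≡ 14. → (15, 14)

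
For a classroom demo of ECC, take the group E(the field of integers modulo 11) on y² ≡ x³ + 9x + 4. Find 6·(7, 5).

Write P = (7, 5).
Repeated addition: build up to 6P.
2P: tangent at (7, 5): λ = (3·7² + 9)/(2·5) ≡ 2/10. 10⁻¹ ≡ 10 (mod 11), so λ ≡ 2·10 ≡ 9.
  x = λ² - 7 - 7 = 81 - 14 ≡ 1; y = λ·(7 - 1) - 5 ≡ 5. → (1, 5)
3P: (1, 5) + (7, 5). λ = (5 - 5)/(7 - 1) ≡ 0/6 mod 11. 6⁻¹ ≡ 2 (mod 11) since 6·2 = 12 ≡ 1, so λ ≡ 0.
  x = λ² - 1 - 7 = 0 - 8 ≡ 3; y = λ·(1 - 3) - 5 ≡ 6. → (3, 6)
4P: (3, 6) + (7, 5). λ = (5 - 6)/(7 - 3) ≡ 10/4 mod 11. 4⁻¹ ≡ 3 (mod 11) since 4·3 = 12 ≡ 1, so λ ≡ 8.
  x = λ² - 3 - 7 = 64 - 10 ≡ 10; y = λ·(3 - 10) - 6 ≡ 4. → (10, 4)
5P: (10, 4) + (7, 5). λ = (5 - 4)/(7 - 10) ≡ 1/8 mod 11. 8⁻¹ ≡ 7 (mod 11), so λ ≡ 7.
  x = λ² - 10 - 7 = 49 - 17 ≡ 10; y = λ·(10 - 10) - 4 ≡ 7. → (10, 7)
6P: (10, 7) + (7, 5). λ = (5 - 7)/(7 - 10) ≡ 9/8 mod 11. 8⁻¹ ≡ 7 (mod 11), so λ ≡ 8.
  x = λ² - 10 - 7 = 64 - 17 ≡ 3; y = λ·(10 - 3) - 7 ≡ 5. → (3, 5)

(3, 5)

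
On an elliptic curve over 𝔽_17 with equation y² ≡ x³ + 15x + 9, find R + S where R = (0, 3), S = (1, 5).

(0, 3) + (1, 5). λ = (5 - 3)/(1 - 0) ≡ 2/1 mod 17. 1⁻¹ ≡ 1 (mod 17) since 1·1 = 1 ≡ 1, so λ ≡ 2.
  x = λ² - 0 - 1 = 4 - 1 ≡ 3; y = λ·(0 - 3) - 3 ≡ 8. → (3, 8)

(3, 8)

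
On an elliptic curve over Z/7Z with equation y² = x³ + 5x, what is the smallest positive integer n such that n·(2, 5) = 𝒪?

2P: tangent at (2, 5): λ = (3·2² + 5)/(2·5) ≡ 3/3. 3⁻¹ ≡ 5 (mod 7), so λ ≡ 3·5 ≡ 1.
  x = λ² - 2 - 2 = 1 - 4 ≡ 4; y = λ·(2 - 4) - 5 ≡ 0. → (4, 0)
3P: (4, 0) + (2, 5). λ = (5 - 0)/(2 - 4) ≡ 5/5 mod 7. 5⁻¹ ≡ 3 (mod 7), so λ ≡ 1.
  x = λ² - 4 - 2 = 1 - 6 ≡ 2; y = λ·(4 - 2) - 0 ≡ 2. → (2, 2)
4P: (2, 2) + (2, 5): same x and y₁ ≡ -y₂, so the sum is 𝒪.
4P = 𝒪, so the order is 4.

4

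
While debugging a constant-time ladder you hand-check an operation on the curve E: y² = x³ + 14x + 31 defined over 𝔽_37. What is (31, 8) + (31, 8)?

(21, 22)

tangent at (31, 8): λ = (3·31² + 14)/(2·8) ≡ 11/16. 16⁻¹ ≡ 7 (mod 37) since 16·7 = 112 ≡ 1, so λ ≡ 11·7 ≡ 3.
  x = λ² - 31 - 31 = 9 - 62 ≡ 21; y = λ·(31 - 21) - 8 ≡ 22. → (21, 22)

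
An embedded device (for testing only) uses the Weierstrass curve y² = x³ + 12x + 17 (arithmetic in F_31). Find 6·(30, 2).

(29, 4)

Write P = (30, 2).
Double-and-add on 6 = (110)₂. Start with P = (30, 2) for the leading 1-bit.
double: tangent at (30, 2): λ = (3·30² + 12)/(2·2) ≡ 15/4. 4⁻¹ ≡ 8 (mod 31) since 4·8 = 32 ≡ 1, so λ ≡ 15·8 ≡ 27.
  x = λ² - 30 - 30 = 729 - 60 ≡ 18; y = λ·(30 - 18) - 2 ≡ 12. → (18, 12)
add P: (18, 12) + (30, 2). λ = (2 - 12)/(30 - 18) ≡ 21/12 mod 31. 12⁻¹ ≡ 13 (mod 31) since 12·13 = 156 ≡ 1, so λ ≡ 25.
  x = λ² - 18 - 30 = 625 - 48 ≡ 19; y = λ·(18 - 19) - 12 ≡ 25. → (19, 25)
double: tangent at (19, 25): λ = (3·19² + 12)/(2·25) ≡ 10/19. 19⁻¹ ≡ 18 (mod 31), so λ ≡ 10·18 ≡ 25.
  x = λ² - 19 - 19 = 625 - 38 ≡ 29; y = λ·(19 - 29) - 25 ≡ 4. → (29, 4)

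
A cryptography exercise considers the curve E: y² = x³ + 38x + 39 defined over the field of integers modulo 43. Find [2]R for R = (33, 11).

(35, 13)

tangent at (33, 11): λ = (3·33² + 38)/(2·11) ≡ 37/22. 22⁻¹ ≡ 2 (mod 43), so λ ≡ 37·2 ≡ 31.
  x = λ² - 33 - 33 = 961 - 66 ≡ 35; y = λ·(33 - 35) - 11 ≡ 13. → (35, 13)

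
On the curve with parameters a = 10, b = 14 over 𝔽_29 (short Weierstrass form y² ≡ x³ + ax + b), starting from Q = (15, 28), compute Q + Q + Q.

(22, 23)

Repeated addition: build up to 3Q.
2Q: tangent at (15, 28): λ = (3·15² + 10)/(2·28) ≡ 18/27. 27⁻¹ ≡ 14 (mod 29), so λ ≡ 18·14 ≡ 20.
  x = λ² - 15 - 15 = 400 - 30 ≡ 22; y = λ·(15 - 22) - 28 ≡ 6. → (22, 6)
3Q: (22, 6) + (15, 28). λ = (28 - 6)/(15 - 22) ≡ 22/22 mod 29. 22⁻¹ ≡ 4 (mod 29) since 22·4 = 88 ≡ 1, so λ ≡ 1.
  x = λ² - 22 - 15 = 1 - 37 ≡ 22; y = λ·(22 - 22) - 6 ≡ 23. → (22, 23)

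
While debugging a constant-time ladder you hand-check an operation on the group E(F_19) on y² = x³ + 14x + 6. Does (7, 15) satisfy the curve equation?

y² = 15² ≡ 16; x³ + 14x + 6 = 447 ≡ 10 (mod 19). 16 ≠ 10.

no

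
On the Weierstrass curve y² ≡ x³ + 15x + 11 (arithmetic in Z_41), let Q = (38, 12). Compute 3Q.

Repeated addition: build up to 3Q.
2Q: tangent at (38, 12): λ = (3·38² + 15)/(2·12) ≡ 1/24. 24⁻¹ ≡ 12 (mod 41), so λ ≡ 1·12 ≡ 12.
  x = λ² - 38 - 38 = 144 - 76 ≡ 27; y = λ·(38 - 27) - 12 ≡ 38. → (27, 38)
3Q: (27, 38) + (38, 12). λ = (12 - 38)/(38 - 27) ≡ 15/11 mod 41. 11⁻¹ ≡ 15 (mod 41), so λ ≡ 20.
  x = λ² - 27 - 38 = 400 - 65 ≡ 7; y = λ·(27 - 7) - 38 ≡ 34. → (7, 34)

(7, 34)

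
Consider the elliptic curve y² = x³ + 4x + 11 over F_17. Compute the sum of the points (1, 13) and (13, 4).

(11, 3)

(1, 13) + (13, 4). λ = (4 - 13)/(13 - 1) ≡ 8/12 mod 17. 12⁻¹ ≡ 10 (mod 17) since 12·10 = 120 ≡ 1, so λ ≡ 12.
  x = λ² - 1 - 13 = 144 - 14 ≡ 11; y = λ·(1 - 11) - 13 ≡ 3. → (11, 3)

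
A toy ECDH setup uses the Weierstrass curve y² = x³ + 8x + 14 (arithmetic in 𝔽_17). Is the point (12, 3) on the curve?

y² = 3² ≡ 9; x³ + 8x + 14 = 1838 ≡ 2 (mod 17). 9 ≠ 2.

no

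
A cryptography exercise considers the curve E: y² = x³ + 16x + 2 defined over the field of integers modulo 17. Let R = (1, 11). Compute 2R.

tangent at (1, 11): λ = (3·1² + 16)/(2·11) ≡ 2/5. 5⁻¹ ≡ 7 (mod 17) since 5·7 = 35 ≡ 1, so λ ≡ 2·7 ≡ 14.
  x = λ² - 1 - 1 = 196 - 2 ≡ 7; y = λ·(1 - 7) - 11 ≡ 7. → (7, 7)

(7, 7)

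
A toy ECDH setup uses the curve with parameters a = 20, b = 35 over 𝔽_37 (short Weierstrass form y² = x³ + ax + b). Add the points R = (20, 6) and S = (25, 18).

(17, 16)

(20, 6) + (25, 18). λ = (18 - 6)/(25 - 20) ≡ 12/5 mod 37. 5⁻¹ ≡ 15 (mod 37) since 5·15 = 75 ≡ 1, so λ ≡ 32.
  x = λ² - 20 - 25 = 1024 - 45 ≡ 17; y = λ·(20 - 17) - 6 ≡ 16. → (17, 16)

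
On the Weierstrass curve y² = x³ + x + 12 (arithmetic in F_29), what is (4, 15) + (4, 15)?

tangent at (4, 15): λ = (3·4² + 1)/(2·15) ≡ 20/1. 1⁻¹ ≡ 1 (mod 29) since 1·1 = 1 ≡ 1, so λ ≡ 20·1 ≡ 20.
  x = λ² - 4 - 4 = 400 - 8 ≡ 15; y = λ·(4 - 15) - 15 ≡ 26. → (15, 26)

(15, 26)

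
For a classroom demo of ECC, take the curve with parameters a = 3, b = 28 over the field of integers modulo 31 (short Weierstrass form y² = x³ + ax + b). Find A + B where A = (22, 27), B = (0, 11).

(29, 13)

(22, 27) + (0, 11). λ = (11 - 27)/(0 - 22) ≡ 15/9 mod 31. 9⁻¹ ≡ 7 (mod 31), so λ ≡ 12.
  x = λ² - 22 - 0 = 144 - 22 ≡ 29; y = λ·(22 - 29) - 27 ≡ 13. → (29, 13)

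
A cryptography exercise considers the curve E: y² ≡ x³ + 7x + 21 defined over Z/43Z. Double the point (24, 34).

tangent at (24, 34): λ = (3·24² + 7)/(2·34) ≡ 15/25. 25⁻¹ ≡ 31 (mod 43) since 25·31 = 775 ≡ 1, so λ ≡ 15·31 ≡ 35.
  x = λ² - 24 - 24 = 1225 - 48 ≡ 16; y = λ·(24 - 16) - 34 ≡ 31. → (16, 31)

(16, 31)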